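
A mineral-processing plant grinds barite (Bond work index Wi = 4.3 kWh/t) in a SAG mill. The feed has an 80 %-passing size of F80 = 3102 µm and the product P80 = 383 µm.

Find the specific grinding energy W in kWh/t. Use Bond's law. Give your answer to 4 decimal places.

W = 1.4251 kWh/t

W = 10 Wi / √P80 − 10 Wi / √F80
1/√383 = 0.051098;  1/√3102 = 0.017955
W = 10·4.3·(0.051098 − 0.017955) = 1.4251 kWh/t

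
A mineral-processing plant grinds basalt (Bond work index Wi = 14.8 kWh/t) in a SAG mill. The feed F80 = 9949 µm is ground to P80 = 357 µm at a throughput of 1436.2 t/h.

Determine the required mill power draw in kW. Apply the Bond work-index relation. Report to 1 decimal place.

P = 9118.7 kW

W_Bond = 10·Wi·(1/√P₈₀ − 1/√F₈₀)
W = 10·14.8·(1/√357 − 1/√9949) = 10·14.8·(0.042900) = 6.3492 kWh/t
P_mill = W·ṁ = 6.3492·1436.2 = 9118.7 kW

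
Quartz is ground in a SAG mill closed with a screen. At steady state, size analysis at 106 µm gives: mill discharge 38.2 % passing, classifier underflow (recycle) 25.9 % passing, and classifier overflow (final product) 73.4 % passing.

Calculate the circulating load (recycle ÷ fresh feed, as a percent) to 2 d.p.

Classifier node, passing 106 µm:
d + r·d = r·u + o → r(d−u) = o−d
r = (73.4 − 38.2)/(38.2 − 25.9) = 35.2/12.3 = 2.8618
CL = 100·r = 286.18 %

CL = 286.18 %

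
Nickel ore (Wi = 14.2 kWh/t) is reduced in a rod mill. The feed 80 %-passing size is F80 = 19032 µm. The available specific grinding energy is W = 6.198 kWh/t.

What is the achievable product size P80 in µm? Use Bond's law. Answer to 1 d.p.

W = 10 Wi / √P80 − 10 Wi / √F80
1/√P80 = 1/√F80 + W/(10·Wi)
  = 6.1980/(10·14.2) + 1/√19032 = 0.043648 + 0.007249 = 0.050897
P80 = (1/0.050897)² = 19.6477² = 386.03 µm

P80 = 386.0 µm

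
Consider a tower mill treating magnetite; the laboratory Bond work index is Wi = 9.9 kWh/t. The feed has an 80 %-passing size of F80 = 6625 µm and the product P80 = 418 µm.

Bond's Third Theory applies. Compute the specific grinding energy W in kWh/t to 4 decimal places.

W = 10·Wi·[P80^(−½) − F80^(−½)]
1/√418 = 0.048912;  1/√6625 = 0.012286
W = 10·9.9·(0.048912 − 0.012286) = 3.6259 kWh/t

W = 3.6259 kWh/t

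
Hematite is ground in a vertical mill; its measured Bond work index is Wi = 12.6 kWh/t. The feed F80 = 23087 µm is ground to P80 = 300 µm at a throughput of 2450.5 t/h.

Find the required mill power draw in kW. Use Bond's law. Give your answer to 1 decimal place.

W = 10 Wi / √P80 − 10 Wi / √F80
W = 10·12.6·(1/√300 − 1/√23087) = 10·12.6·(0.051154) = 6.4454 kWh/t
P_mill = W·ṁ = 6.4454·2450.5 = 15794.4 kW

P = 15794.4 kW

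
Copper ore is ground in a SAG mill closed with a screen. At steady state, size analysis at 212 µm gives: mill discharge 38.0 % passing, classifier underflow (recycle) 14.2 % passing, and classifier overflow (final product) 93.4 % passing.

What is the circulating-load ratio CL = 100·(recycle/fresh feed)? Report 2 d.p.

Balance %-passing 212 µm (r = R/F):
r = (o − d)/(d − u)
r = (93.4 − 38.0)/(38.0 − 14.2) = 55.4/23.8 = 2.3277
CL = 100·r = 232.77 %

CL = 232.77 %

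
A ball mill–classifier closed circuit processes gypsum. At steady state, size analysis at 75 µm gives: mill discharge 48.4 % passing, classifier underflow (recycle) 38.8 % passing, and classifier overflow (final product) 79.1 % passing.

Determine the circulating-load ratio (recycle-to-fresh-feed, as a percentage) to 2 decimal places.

Two-product formula at 75 µm:
d + r·d = r·u + o → r(d−u) = o−d
r = (79.1 − 48.4)/(48.4 − 38.8) = 30.7/9.6 = 3.1979
CL = 100·r = 319.79 %

CL = 319.79 %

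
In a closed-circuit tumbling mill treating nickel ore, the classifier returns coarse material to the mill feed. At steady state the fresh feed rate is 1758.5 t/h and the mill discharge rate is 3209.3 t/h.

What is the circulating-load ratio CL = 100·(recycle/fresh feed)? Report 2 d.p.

CL = 82.50 %

Discharge = new feed + return, hence
R = M − F = 3209.3 − 1758.5 = 1450.8 t/h
CL = 100·R/F = 100·1450.8/1758.5 = 82.50 %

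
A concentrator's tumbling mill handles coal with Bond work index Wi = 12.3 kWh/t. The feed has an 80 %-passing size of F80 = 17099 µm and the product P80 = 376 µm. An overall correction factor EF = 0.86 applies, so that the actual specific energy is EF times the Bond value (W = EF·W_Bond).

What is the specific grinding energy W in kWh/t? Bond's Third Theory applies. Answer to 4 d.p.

W = 10 Wi (P80^-0.5 − F80^-0.5)
1/√376 = 0.051571;  1/√17099 = 0.007647
W = 10·12.3·(0.051571 − 0.007647) = 5.4026 kWh/t
Corrected W = EF·W_Bond = 0.86·5.4026 = 4.6462 kWh/t

W = 4.6462 kWh/t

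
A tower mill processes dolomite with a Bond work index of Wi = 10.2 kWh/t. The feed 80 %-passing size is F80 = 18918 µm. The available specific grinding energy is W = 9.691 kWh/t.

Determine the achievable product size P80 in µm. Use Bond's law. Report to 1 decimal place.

P80 = 95.6 µm

W = 10 Wi (1/√P80 − 1/√F80)  [Bond]
⇒ 1/√P80 = W/(10 Wi) + 1/√F80
  = 9.6910/(10·10.2) + 1/√18918 = 0.095010 + 0.007270 = 0.102280
P80 = (1/0.102280)² = 9.7771² = 95.59 µm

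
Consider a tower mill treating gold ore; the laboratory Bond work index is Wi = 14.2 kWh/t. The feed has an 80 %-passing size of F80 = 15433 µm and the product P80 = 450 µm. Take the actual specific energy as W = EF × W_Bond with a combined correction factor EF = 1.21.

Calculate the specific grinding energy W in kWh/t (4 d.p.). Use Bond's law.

W = 6.7166 kWh/t

W = 10·Wi·(P80^(-½) − F80^(-½))
1/√450 = 0.047140;  1/√15433 = 0.008050
W = 10·14.2·(0.047140 − 0.008050) = 5.5509 kWh/t
With EF = 1.21: W = 5.5509·1.21 = 6.7166 kWh/t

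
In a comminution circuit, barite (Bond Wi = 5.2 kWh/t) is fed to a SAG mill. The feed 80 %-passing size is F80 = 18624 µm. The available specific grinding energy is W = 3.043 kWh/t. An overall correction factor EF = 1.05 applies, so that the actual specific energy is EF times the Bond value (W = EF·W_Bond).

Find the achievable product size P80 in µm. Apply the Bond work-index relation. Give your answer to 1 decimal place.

Bond:  W = 10 Wi (1/√P − 1/√F)
W_Bond = W / EF = 3.043 / 1.05 = 2.8981 kWh/t
P80^-0.5 = F80^-0.5 + W_Bond/(10 Wi)
  = 2.8981/(10·5.2) + 1/√18624 = 0.055733 + 0.007328 = 0.063060
P80 = (1/0.063060)² = 15.8579² = 251.47 µm

P80 = 251.5 µm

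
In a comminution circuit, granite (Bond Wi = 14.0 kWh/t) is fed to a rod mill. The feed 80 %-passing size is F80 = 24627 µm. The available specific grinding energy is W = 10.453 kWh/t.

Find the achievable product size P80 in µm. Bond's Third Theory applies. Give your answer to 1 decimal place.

P80 = 152.3 µm

Bond:  W = 10 Wi (1/√P − 1/√F)
P80^(−½) = W/(10 Wi) + F80^(−½)
  = 10.4530/(10·14.0) + 1/√24627 = 0.074664 + 0.006372 = 0.081037
P80 = (1/0.081037)² = 12.3401² = 152.28 µm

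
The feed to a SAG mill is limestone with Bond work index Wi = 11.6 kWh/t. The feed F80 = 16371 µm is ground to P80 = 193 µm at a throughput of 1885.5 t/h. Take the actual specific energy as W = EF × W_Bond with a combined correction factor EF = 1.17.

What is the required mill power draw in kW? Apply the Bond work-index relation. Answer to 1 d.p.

P = 16420.1 kW

W = 10·Wi·[P80^(−½) − F80^(−½)]
W = 10·11.6·(1/√193 − 1/√16371) = 10·11.6·(0.064166) = 7.4433 kWh/t
With EF = 1.17: W = 7.4433·1.17 = 8.7086 kWh/t
Power = W × throughput = 8.7086 kWh/t × 1885.5 t/h = 16420.1 kW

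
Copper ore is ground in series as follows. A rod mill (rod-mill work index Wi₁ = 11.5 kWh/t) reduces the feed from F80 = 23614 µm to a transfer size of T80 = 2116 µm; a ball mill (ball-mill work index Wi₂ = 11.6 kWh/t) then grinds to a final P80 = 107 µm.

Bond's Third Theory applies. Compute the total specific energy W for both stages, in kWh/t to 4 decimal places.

W = 10.4440 kWh/t

W_Bond = 10·Wi·(1/√P₈₀ − 1/√F₈₀)
Stage 1 (23614→2116 µm, Wi₁=11.5): W₁ = 10·11.5·(0.021739 − 0.006508) = 1.7516 kWh/t
Stage 2 (2116→107 µm, Wi₂=11.6): W₂ = 10·11.6·(0.096674 − 0.021739) = 8.6924 kWh/t
W = W₁ + W₂ = 1.7516 + 8.6924 = 10.4440 kWh/t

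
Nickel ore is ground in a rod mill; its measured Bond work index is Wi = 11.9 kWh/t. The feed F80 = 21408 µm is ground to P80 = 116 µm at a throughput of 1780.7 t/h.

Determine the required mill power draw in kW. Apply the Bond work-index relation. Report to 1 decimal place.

W = 10·Wi·[P80^(−½) − F80^(−½)]
W = 10·11.9·(1/√116 − 1/√21408) = 10·11.9·(0.086013) = 10.2356 kWh/t
Mill draw = 10.2356 × 1780.7 = 18226.5 kW

P = 18226.5 kW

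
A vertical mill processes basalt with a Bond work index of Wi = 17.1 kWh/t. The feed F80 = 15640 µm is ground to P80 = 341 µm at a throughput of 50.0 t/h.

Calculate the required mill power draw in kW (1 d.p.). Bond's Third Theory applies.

P = 394.6 kW

Bond: W = 10·Wi·(1/√P80 − 1/√F80)
W = 10·17.1·(1/√341 − 1/√15640) = 10·17.1·(0.046157) = 7.8928 kWh/t
P = W·T = 7.8928·50.0 = 394.6 kW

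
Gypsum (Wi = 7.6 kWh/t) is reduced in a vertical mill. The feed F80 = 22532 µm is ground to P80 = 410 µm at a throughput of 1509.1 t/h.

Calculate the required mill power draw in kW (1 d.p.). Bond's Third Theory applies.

W = 10·Wi·[P80^(−½) − F80^(−½)]
W = 10·7.6·(1/√410 − 1/√22532) = 10·7.6·(0.042725) = 3.2471 kWh/t
P = W·T = 3.2471·1509.1 = 4900.1 kW

P = 4900.1 kW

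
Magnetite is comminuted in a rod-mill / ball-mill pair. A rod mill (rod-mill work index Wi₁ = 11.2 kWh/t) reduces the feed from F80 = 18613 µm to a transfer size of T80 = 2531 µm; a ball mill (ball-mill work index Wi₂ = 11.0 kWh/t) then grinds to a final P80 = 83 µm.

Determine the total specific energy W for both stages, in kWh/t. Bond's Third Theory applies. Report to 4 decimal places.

W = 11.2929 kWh/t

W = 10 Wi (1/√P80 − 1/√F80)  [Bond]
Stage 1 (18613→2531 µm, Wi₁=11.2): W₁ = 10·11.2·(0.019877 − 0.007330) = 1.4053 kWh/t
Stage 2 (2531→83 µm, Wi₂=11.0): W₂ = 10·11.0·(0.109764 − 0.019877) = 9.8876 kWh/t
W = W₁ + W₂ = 1.4053 + 9.8876 = 11.2929 kWh/t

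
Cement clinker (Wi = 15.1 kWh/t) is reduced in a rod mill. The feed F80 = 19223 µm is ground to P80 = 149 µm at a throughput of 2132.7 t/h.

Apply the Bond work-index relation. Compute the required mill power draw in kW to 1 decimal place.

P = 24059.6 kW

W = 10 Wi (P80^-0.5 − F80^-0.5)
W = 10·15.1·(1/√149 − 1/√19223) = 10·15.1·(0.074711) = 11.2813 kWh/t
Mill draw = 11.2813 × 2132.7 = 24059.6 kW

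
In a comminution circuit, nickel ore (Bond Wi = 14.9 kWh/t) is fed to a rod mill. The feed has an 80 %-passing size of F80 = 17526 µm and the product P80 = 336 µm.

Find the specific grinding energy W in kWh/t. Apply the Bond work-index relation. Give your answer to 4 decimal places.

W_Bond = 10·Wi·(1/√P₈₀ − 1/√F₈₀)
1/√336 = 0.054554;  1/√17526 = 0.007554
W = 10·14.9·(0.054554 − 0.007554) = 7.0031 kWh/t

W = 7.0031 kWh/t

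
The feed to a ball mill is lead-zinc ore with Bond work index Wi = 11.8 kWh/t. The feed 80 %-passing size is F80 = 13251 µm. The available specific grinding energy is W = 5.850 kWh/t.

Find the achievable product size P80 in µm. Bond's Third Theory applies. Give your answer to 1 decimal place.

P80 = 294.6 µm

W = 10 Wi / √P80 − 10 Wi / √F80
P80^(−½) = W/(10 Wi) + F80^(−½)
  = 5.8500/(10·11.8) + 1/√13251 = 0.049576 + 0.008687 = 0.058263
P80 = (1/0.058263)² = 17.1634² = 294.58 µm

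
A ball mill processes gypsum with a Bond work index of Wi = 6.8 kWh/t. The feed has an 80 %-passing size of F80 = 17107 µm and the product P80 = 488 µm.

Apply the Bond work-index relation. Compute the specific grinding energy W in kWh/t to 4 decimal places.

W = 2.5583 kWh/t

W = 10 Wi (1/√P80 − 1/√F80)  [Bond]
1/√488 = 0.045268;  1/√17107 = 0.007646
W = 10·6.8·(0.045268 − 0.007646) = 2.5583 kWh/t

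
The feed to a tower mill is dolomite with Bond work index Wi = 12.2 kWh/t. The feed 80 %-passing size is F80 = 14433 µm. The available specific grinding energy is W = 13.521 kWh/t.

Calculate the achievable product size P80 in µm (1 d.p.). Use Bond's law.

W_Bond = 10·Wi·(1/√P₈₀ − 1/√F₈₀)
P80^(−½) = W/(10 Wi) + F80^(−½)
  = 13.5210/(10·12.2) + 1/√14433 = 0.110828 + 0.008324 = 0.119152
P80 = (1/0.119152)² = 8.3927² = 70.44 µm

P80 = 70.4 µm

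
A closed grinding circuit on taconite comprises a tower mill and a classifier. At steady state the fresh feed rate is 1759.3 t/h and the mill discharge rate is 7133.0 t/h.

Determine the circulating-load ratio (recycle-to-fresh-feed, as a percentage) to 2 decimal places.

CL = 305.45 %

M = F + R at steady state, so:
R = M − F = 7133.0 − 1759.3 = 5373.7 t/h
CL = 100·R/F = 100·5373.7/1759.3 = 305.45 %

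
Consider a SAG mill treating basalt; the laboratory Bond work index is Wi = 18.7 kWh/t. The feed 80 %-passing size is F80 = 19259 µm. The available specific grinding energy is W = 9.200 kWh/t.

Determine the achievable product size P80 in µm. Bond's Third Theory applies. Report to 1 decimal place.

P80 = 314.3 µm

W = 10 Wi / √P80 − 10 Wi / √F80
⇒ 1/√P80 = W/(10 Wi) + 1/√F80
  = 9.2000/(10·18.7) + 1/√19259 = 0.049198 + 0.007206 = 0.056404
P80 = (1/0.056404)² = 17.7293² = 314.33 µm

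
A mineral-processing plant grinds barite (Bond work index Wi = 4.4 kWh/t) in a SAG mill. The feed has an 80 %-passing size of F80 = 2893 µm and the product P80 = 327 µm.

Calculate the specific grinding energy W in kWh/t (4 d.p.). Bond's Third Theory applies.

W = 1.6152 kWh/t

W = 10·Wi·(P80^(-½) − F80^(-½))
1/√327 = 0.055300;  1/√2893 = 0.018592
W = 10·4.4·(0.055300 − 0.018592) = 1.6152 kWh/t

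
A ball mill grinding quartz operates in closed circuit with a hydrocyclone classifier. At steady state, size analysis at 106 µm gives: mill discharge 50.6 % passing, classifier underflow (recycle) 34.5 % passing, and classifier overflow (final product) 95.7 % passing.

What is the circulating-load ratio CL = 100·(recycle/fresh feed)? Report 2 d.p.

Two-product formula at 106 µm:
(1+r)·d = r·u + o ⇒ r = (o−d)/(d−u)
r = (95.7 − 50.6)/(50.6 − 34.5) = 45.1/16.1 = 2.8012
CL = 100·r = 280.12 %

CL = 280.12 %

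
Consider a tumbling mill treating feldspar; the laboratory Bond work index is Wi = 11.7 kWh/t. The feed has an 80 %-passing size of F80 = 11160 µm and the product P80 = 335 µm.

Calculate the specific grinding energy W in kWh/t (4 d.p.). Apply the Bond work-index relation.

Bond: W = 10·Wi·(1/√P80 − 1/√F80)
1/√335 = 0.054636;  1/√11160 = 0.009466
W = 10·11.7·(0.054636 − 0.009466) = 5.2849 kWh/t

W = 5.2849 kWh/t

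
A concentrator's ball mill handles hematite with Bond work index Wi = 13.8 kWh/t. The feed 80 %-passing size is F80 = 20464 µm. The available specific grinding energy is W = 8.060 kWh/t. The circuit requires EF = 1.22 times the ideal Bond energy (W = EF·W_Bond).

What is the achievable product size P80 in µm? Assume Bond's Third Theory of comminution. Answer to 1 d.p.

P80 = 332.2 µm

W = 10 Wi / √P80 − 10 Wi / √F80
W_Bond = W / EF = 8.060 / 1.22 = 6.6066 kWh/t
⇒ 1/√P80 = W_Bond/(10·Wi) + 1/√F80
  = 6.6066/(10·13.8) + 1/√20464 = 0.047874 + 0.006990 = 0.054864
P80 = (1/0.054864)² = 18.2269² = 332.22 µm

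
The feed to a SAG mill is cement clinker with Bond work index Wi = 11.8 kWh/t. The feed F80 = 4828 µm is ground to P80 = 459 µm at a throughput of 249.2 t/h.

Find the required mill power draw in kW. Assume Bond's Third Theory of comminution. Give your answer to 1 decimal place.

W = 10·Wi·[P80^(−½) − F80^(−½)]
W = 10·11.8·(1/√459 − 1/√4828) = 10·11.8·(0.032284) = 3.8095 kWh/t
P = W·T = 3.8095·249.2 = 949.3 kW

P = 949.3 kW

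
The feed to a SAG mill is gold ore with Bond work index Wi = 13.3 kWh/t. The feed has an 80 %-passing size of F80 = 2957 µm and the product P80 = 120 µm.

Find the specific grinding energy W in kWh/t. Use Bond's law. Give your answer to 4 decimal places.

Bond:  W = 10 Wi (1/√P − 1/√F)
1/√120 = 0.091287;  1/√2957 = 0.018390
W = 10·13.3·(0.091287 − 0.018390) = 9.6954 kWh/t

W = 9.6954 kWh/t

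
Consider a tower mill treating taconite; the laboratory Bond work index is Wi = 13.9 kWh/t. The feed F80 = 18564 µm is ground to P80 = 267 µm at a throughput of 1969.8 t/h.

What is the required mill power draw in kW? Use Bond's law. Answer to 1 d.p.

Bond: W = 10·Wi·(1/√P80 − 1/√F80)
W = 10·13.9·(1/√267 − 1/√18564) = 10·13.9·(0.053860) = 7.4865 kWh/t
P = W·T = 7.4865·1969.8 = 14746.9 kW

P = 14746.9 kW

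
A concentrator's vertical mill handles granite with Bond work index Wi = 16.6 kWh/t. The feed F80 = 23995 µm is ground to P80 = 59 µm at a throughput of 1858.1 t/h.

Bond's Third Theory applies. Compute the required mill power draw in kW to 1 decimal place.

Bond: W = 10·Wi·(1/√P80 − 1/√F80)
W = 10·16.6·(1/√59 − 1/√23995) = 10·16.6·(0.123733) = 20.5397 kWh/t
P = W·T = 20.5397·1858.1 = 38164.9 kW

P = 38164.9 kW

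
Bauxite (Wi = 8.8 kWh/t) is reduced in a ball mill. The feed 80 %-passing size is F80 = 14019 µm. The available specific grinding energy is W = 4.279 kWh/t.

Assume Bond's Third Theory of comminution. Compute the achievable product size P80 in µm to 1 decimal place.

P80 = 307.0 µm

W = 10·Wi·(P80^(-½) − F80^(-½))
⇒ 1/√P80 = W/(10·Wi) + 1/√F80
  = 4.2790/(10·8.8) + 1/√14019 = 0.048625 + 0.008446 = 0.057071
P80 = (1/0.057071)² = 17.5221² = 307.02 µm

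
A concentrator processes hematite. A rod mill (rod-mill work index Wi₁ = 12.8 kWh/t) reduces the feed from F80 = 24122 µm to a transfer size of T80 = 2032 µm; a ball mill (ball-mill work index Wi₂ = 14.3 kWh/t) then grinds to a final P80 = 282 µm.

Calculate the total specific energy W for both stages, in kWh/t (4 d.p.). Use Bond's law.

Bond: W = 10·Wi·(1/√P80 − 1/√F80)
Stage 1 (24122→2032 µm, Wi₁=12.8): W₁ = 10·12.8·(0.022184 − 0.006439) = 2.0154 kWh/t
Stage 2 (2032→282 µm, Wi₂=14.3): W₂ = 10·14.3·(0.059549 − 0.022184) = 5.3432 kWh/t
W = W₁ + W₂ = 2.0154 + 5.3432 = 7.3586 kWh/t

W = 7.3586 kWh/t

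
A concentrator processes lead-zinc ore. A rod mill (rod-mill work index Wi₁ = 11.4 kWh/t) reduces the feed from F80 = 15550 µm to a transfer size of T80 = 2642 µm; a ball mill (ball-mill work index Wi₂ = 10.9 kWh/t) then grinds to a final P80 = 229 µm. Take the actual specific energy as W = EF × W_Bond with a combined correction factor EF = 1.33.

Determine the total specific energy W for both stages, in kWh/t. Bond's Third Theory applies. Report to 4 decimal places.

W = 10 Wi / √P80 − 10 Wi / √F80
Stage 1 (15550→2642 µm, Wi₁=11.4): W₁ = 10·11.4·(0.019455 − 0.008019) = 1.3037 kWh/t
Stage 2 (2642→229 µm, Wi₂=10.9): W₂ = 10·10.9·(0.066082 − 0.019455) = 5.0823 kWh/t
W = W₁ + W₂ = 1.3037 + 5.0823 = 6.3860 kWh/t
W_actual = 1.33 × 6.3860 = 8.4934 kWh/t

W = 8.4934 kWh/t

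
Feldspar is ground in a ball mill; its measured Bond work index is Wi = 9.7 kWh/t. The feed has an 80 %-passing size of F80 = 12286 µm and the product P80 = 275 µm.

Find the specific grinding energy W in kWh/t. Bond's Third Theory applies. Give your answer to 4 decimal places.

W_Bond = 10·Wi·(1/√P₈₀ − 1/√F₈₀)
1/√275 = 0.060302;  1/√12286 = 0.009022
W = 10·9.7·(0.060302 − 0.009022) = 4.9742 kWh/t

W = 4.9742 kWh/t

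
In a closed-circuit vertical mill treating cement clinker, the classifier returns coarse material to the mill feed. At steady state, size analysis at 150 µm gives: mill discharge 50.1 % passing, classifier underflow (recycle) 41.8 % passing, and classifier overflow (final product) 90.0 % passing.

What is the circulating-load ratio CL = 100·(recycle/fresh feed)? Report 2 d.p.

CL = 480.72 %

Two-product formula at 150 µm:
r = (o − d)/(d − u)
r = (90.0 − 50.1)/(50.1 − 41.8) = 39.9/8.3 = 4.8072
CL = 100·r = 480.72 %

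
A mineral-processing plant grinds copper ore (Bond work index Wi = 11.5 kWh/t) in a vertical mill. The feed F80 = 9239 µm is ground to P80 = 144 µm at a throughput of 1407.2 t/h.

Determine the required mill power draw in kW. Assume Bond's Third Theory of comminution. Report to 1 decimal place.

P = 11802.1 kW

Bond:  W = 10 Wi (1/√P − 1/√F)
W = 10·11.5·(1/√144 − 1/√9239) = 10·11.5·(0.072930) = 8.3869 kWh/t
P = W·T = 8.3869·1407.2 = 11802.1 kW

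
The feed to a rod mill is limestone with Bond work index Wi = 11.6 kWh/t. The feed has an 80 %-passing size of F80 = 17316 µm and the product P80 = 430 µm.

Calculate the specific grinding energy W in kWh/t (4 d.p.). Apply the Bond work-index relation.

Bond:  W = 10 Wi (1/√P − 1/√F)
1/√430 = 0.048224;  1/√17316 = 0.007599
W = 10·11.6·(0.048224 − 0.007599) = 4.7125 kWh/t

W = 4.7125 kWh/t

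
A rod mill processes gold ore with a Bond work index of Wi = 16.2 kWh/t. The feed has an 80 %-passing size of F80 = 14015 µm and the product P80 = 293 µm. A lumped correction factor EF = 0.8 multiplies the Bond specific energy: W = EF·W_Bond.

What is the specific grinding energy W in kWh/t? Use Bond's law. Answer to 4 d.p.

W = 6.4766 kWh/t

Bond: W = 10·Wi·(1/√P80 − 1/√F80)
1/√293 = 0.058421;  1/√14015 = 0.008447
W = 10·16.2·(0.058421 − 0.008447) = 8.0957 kWh/t
Corrected W = EF·W_Bond = 0.8·8.0957 = 6.4766 kWh/t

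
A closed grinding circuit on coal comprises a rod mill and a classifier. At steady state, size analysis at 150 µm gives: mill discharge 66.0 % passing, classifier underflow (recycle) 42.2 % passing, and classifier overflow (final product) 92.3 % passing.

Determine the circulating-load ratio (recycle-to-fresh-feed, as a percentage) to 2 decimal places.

Classifier node, passing 150 µm:
d + r·d = r·u + o → r(d−u) = o−d
r = (92.3 − 66.0)/(66.0 − 42.2) = 26.3/23.8 = 1.1050
CL = 100·r = 110.50 %

CL = 110.50 %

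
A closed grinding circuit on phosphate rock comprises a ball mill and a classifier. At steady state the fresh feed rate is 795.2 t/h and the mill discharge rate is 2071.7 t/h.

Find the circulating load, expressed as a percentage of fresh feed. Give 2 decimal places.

CL = 160.53 %

Discharge = new feed + return, hence
R = M − F = 2071.7 − 795.2 = 1276.5 t/h
CL = 100·R/F = 100·1276.5/795.2 = 160.53 %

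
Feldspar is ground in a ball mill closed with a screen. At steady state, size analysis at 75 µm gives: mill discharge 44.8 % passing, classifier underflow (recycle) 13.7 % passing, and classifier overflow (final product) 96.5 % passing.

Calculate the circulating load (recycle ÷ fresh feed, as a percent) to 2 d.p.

CL = 166.24 %

Two-product formula at 75 µm:
Fd + Rd = Ru + Fo ⇒ R/F = (o−d)/(d−u)
r = (96.5 − 44.8)/(44.8 − 13.7) = 51.7/31.1 = 1.6624
CL = 100·r = 166.24 %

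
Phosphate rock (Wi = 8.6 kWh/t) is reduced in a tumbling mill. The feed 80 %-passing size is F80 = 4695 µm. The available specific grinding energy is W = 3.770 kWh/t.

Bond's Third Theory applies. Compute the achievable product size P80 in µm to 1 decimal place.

P80 = 292.9 µm

Bond: W = 10·Wi·(1/√P80 − 1/√F80)
P80^(−½) = W/(10 Wi) + F80^(−½)
  = 3.7700/(10·8.6) + 1/√4695 = 0.043837 + 0.014594 = 0.058431
P80 = (1/0.058431)² = 17.1141² = 292.89 µm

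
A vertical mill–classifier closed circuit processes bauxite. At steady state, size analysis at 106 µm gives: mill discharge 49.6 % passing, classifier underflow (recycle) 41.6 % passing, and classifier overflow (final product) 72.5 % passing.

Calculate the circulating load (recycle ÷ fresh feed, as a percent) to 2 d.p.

CL = 286.25 %

Mass balance on the −106 µm fraction:
d + r·d = r·u + o → r(d−u) = o−d
r = (72.5 − 49.6)/(49.6 − 41.6) = 22.9/8.0 = 2.8625
CL = 100·r = 286.25 %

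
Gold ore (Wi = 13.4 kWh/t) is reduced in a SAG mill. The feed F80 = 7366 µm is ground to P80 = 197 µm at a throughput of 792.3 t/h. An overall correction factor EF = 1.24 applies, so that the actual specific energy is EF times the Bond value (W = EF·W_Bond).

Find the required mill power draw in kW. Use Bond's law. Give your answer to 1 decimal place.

P = 7845.7 kW

W = 10·Wi·(P80^(-½) − F80^(-½))
W = 10·13.4·(1/√197 − 1/√7366) = 10·13.4·(0.059595) = 7.9858 kWh/t
W_actual = 1.24 × 7.9858 = 9.9024 kWh/t
Mill draw = 9.9024 × 792.3 = 7845.7 kW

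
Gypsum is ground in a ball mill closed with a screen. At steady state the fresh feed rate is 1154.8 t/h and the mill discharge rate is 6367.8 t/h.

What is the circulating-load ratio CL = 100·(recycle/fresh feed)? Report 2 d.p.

Mill node: discharge = fresh + recycle.
R = M − F = 6367.8 − 1154.8 = 5213.0 t/h
CL = 100·R/F = 100·5213.0/1154.8 = 451.42 %

CL = 451.42 %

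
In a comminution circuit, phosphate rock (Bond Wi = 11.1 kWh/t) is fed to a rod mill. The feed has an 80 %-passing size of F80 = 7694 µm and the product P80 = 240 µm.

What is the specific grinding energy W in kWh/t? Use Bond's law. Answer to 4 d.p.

W = 10 Wi (1/√P80 − 1/√F80)  [Bond]
1/√240 = 0.064550;  1/√7694 = 0.011401
W = 10·11.1·(0.064550 − 0.011401) = 5.8996 kWh/t

W = 5.8996 kWh/t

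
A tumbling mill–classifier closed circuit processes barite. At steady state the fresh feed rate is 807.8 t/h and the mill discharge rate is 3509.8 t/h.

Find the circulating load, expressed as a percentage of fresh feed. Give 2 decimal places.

Discharge = new feed + return, hence
R = M − F = 3509.8 − 807.8 = 2702.0 t/h
CL = 100·R/F = 100·2702.0/807.8 = 334.49 %

CL = 334.49 %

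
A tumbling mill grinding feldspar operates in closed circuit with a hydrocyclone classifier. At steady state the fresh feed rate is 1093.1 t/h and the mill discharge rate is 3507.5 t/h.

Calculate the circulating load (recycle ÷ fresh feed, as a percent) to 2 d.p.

CL = 220.88 %

Discharge = new feed + return, hence
R = M − F = 3507.5 − 1093.1 = 2414.4 t/h
CL = 100·R/F = 100·2414.4/1093.1 = 220.88 %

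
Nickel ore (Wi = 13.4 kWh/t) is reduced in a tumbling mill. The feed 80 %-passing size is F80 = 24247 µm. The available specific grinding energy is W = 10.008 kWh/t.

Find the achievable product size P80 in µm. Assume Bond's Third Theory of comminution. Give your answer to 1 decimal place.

P80 = 152.0 µm

Bond:  W = 10 Wi (1/√P − 1/√F)
P80^(−½) = W/(10 Wi) + F80^(−½)
  = 10.0080/(10·13.4) + 1/√24247 = 0.074687 + 0.006422 = 0.081109
P80 = (1/0.081109)² = 12.3292² = 152.01 µm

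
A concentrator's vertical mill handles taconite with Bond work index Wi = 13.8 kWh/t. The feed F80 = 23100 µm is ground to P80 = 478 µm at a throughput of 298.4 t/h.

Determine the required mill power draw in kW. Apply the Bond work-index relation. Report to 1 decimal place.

Bond: W = 10·Wi·(1/√P80 − 1/√F80)
W = 10·13.8·(1/√478 − 1/√23100) = 10·13.8·(0.039159) = 5.4040 kWh/t
Mill draw = 5.4040 × 298.4 = 1612.6 kW

P = 1612.6 kW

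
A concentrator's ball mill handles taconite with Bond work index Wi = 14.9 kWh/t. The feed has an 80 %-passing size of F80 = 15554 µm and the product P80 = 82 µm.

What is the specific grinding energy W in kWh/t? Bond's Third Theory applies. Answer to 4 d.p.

W = 15.2596 kWh/t

W = 10 Wi / √P80 − 10 Wi / √F80
1/√82 = 0.110432;  1/√15554 = 0.008018
W = 10·14.9·(0.110432 − 0.008018) = 15.2596 kWh/t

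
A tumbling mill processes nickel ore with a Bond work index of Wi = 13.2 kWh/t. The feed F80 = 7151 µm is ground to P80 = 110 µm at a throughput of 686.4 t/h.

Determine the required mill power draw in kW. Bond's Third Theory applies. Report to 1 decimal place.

P = 7567.4 kW

Bond: W = 10·Wi·(1/√P80 − 1/√F80)
W = 10·13.2·(1/√110 − 1/√7151) = 10·13.2·(0.083521) = 11.0248 kWh/t
P_mill = W·ṁ = 11.0248·686.4 = 7567.4 kW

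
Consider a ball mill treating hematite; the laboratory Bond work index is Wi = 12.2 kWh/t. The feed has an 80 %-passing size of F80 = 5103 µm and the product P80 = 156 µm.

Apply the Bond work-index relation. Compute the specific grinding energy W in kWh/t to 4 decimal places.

W = 8.0600 kWh/t

Bond:  W = 10 Wi (1/√P − 1/√F)
1/√156 = 0.080064;  1/√5103 = 0.013999
W = 10·12.2·(0.080064 − 0.013999) = 8.0600 kWh/t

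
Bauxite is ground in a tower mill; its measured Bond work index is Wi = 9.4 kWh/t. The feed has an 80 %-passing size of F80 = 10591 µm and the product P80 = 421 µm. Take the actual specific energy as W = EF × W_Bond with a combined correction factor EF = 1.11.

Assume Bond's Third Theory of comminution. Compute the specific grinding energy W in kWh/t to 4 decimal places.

W = 10 Wi (1/√P80 − 1/√F80)  [Bond]
1/√421 = 0.048737;  1/√10591 = 0.009717
W = 10·9.4·(0.048737 − 0.009717) = 3.6679 kWh/t
Apply correction: 3.6679 × 1.11 = 4.0714 kWh/t

W = 4.0714 kWh/t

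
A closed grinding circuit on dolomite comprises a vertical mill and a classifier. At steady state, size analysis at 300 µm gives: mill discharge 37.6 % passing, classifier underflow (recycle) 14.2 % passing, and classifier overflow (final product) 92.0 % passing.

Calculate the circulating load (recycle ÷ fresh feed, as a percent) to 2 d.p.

Mass balance on the −300 µm fraction:
r = (o − d)/(d − u)
r = (92.0 − 37.6)/(37.6 − 14.2) = 54.4/23.4 = 2.3248
CL = 100·r = 232.48 %

CL = 232.48 %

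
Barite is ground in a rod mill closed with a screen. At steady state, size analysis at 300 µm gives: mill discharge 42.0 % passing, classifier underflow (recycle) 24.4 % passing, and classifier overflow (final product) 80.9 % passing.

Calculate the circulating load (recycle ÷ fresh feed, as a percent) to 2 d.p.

Classifier node, passing 300 µm:
r = (o − d)/(d − u)
r = (80.9 − 42.0)/(42.0 − 24.4) = 38.9/17.6 = 2.2102
CL = 100·r = 221.02 %

CL = 221.02 %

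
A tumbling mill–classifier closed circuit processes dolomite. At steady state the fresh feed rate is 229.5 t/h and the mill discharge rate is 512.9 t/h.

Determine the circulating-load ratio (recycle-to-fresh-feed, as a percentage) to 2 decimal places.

CL = 123.49 %

M = F + R at steady state, so:
R = M − F = 512.9 − 229.5 = 283.4 t/h
CL = 100·R/F = 100·283.4/229.5 = 123.49 %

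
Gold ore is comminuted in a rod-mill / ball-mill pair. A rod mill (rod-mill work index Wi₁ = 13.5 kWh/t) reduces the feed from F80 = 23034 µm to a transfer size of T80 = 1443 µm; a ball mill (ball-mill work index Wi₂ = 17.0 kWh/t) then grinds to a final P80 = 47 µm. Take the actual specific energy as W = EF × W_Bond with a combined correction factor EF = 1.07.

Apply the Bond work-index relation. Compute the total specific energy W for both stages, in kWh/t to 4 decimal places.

W = 24.5952 kWh/t

W = 10·Wi·[P80^(−½) − F80^(−½)]
Stage 1 (23034→1443 µm, Wi₁=13.5): W₁ = 10·13.5·(0.026325 − 0.006589) = 2.6644 kWh/t
Stage 2 (1443→47 µm, Wi₂=17.0): W₂ = 10·17.0·(0.145865 − 0.026325) = 20.3218 kWh/t
W = W₁ + W₂ = 2.6644 + 20.3218 = 22.9862 kWh/t
Corrected W = EF·W_Bond = 1.07·22.9862 = 24.5952 kWh/t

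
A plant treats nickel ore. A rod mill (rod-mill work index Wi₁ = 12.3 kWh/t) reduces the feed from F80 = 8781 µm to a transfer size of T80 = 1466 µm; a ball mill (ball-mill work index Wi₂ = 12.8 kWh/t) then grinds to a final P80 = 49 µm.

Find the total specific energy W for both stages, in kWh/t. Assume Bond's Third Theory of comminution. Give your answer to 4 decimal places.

W = 16.8425 kWh/t

W = 10·Wi·[P80^(−½) − F80^(−½)]
Stage 1 (8781→1466 µm, Wi₁=12.3): W₁ = 10·12.3·(0.026118 − 0.010672) = 1.8999 kWh/t
Stage 2 (1466→49 µm, Wi₂=12.8): W₂ = 10·12.8·(0.142857 − 0.026118) = 14.9427 kWh/t
W = W₁ + W₂ = 1.8999 + 14.9427 = 16.8425 kWh/t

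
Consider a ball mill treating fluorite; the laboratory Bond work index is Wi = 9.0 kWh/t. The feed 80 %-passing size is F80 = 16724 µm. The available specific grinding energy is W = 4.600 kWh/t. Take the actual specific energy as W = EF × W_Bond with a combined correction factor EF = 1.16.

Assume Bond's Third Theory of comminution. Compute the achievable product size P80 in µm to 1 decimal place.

P80 = 372.8 µm

Bond: W = 10·Wi·(1/√P80 − 1/√F80)
W_Bond = W / EF = 4.600 / 1.16 = 3.9655 kWh/t
P80^-0.5 = F80^-0.5 + W_Bond/(10 Wi)
  = 3.9655/(10·9.0) + 1/√16724 = 0.044061 + 0.007733 = 0.051794
P80 = (1/0.051794)² = 19.3073² = 372.77 µm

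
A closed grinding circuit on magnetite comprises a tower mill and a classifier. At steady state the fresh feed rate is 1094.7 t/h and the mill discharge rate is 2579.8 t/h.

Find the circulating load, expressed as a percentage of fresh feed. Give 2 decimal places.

Discharge = new feed + return, hence
R = M − F = 2579.8 − 1094.7 = 1485.1 t/h
CL = 100·R/F = 100·1485.1/1094.7 = 135.66 %

CL = 135.66 %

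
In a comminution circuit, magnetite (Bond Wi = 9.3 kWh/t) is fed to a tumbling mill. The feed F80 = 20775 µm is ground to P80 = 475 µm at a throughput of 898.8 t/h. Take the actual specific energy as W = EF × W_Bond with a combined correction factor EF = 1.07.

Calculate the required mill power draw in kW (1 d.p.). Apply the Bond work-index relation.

P = 3483.2 kW

W = 10 Wi (P80^-0.5 − F80^-0.5)
W = 10·9.3·(1/√475 − 1/√20775) = 10·9.3·(0.038945) = 3.6219 kWh/t
W_actual = 1.07 × 3.6219 = 3.8754 kWh/t
P = W·T = 3.8754·898.8 = 3483.2 kW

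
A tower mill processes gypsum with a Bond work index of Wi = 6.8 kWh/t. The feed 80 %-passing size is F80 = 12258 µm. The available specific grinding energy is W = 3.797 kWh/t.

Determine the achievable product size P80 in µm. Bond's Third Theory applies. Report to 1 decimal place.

W = 10 Wi / √P80 − 10 Wi / √F80
P80^-0.5 = F80^-0.5 + W/(10 Wi)
  = 3.7970/(10·6.8) + 1/√12258 = 0.055838 + 0.009032 = 0.064870
P80 = (1/0.064870)² = 15.4154² = 237.63 µm

P80 = 237.6 µm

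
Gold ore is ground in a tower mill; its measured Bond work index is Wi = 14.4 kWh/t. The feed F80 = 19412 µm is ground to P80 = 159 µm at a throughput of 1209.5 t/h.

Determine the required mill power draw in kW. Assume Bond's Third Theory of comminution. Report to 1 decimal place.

Bond:  W = 10 Wi (1/√P − 1/√F)
W = 10·14.4·(1/√159 − 1/√19412) = 10·14.4·(0.072128) = 10.3864 kWh/t
P_mill = W·ṁ = 10.3864·1209.5 = 12562.4 kW

P = 12562.4 kW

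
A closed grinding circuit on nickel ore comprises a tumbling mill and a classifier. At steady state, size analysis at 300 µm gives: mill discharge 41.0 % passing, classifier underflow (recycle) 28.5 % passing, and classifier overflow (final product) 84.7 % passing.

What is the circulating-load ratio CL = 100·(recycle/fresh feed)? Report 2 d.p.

Balance %-passing 300 µm (r = R/F):
Fd + Rd = Ru + Fo ⇒ R/F = (o−d)/(d−u)
r = (84.7 − 41.0)/(41.0 − 28.5) = 43.7/12.5 = 3.4960
CL = 100·r = 349.60 %

CL = 349.60 %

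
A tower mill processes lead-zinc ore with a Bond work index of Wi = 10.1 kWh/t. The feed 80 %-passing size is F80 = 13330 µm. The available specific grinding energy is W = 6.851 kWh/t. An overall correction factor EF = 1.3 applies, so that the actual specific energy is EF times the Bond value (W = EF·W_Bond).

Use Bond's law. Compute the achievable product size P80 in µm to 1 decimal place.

W = 10·Wi·(P80^(-½) − F80^(-½))
W_Bond = W / EF = 6.851 / 1.3 = 5.2700 kWh/t
P80^-0.5 = F80^-0.5 + W_Bond/(10 Wi)
  = 5.2700/(10·10.1) + 1/√13330 = 0.052178 + 0.008661 = 0.060840
P80 = (1/0.060840)² = 16.4367² = 270.16 µm

P80 = 270.2 µm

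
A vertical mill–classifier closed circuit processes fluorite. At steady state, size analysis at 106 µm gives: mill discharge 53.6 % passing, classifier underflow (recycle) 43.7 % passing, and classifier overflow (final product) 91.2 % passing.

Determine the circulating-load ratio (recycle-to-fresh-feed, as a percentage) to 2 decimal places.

CL = 379.80 %

Classifier node, passing 106 µm:
r = (o − d)/(d − u)
r = (91.2 − 53.6)/(53.6 − 43.7) = 37.6/9.9 = 3.7980
CL = 100·r = 379.80 %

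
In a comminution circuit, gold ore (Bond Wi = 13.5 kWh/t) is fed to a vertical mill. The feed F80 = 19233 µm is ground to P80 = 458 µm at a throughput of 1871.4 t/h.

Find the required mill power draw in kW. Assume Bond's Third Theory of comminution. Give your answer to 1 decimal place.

P = 9983.3 kW

W = 10 Wi / √P80 − 10 Wi / √F80
W = 10·13.5·(1/√458 − 1/√19233) = 10·13.5·(0.039516) = 5.3347 kWh/t
Power = W × throughput = 5.3347 kWh/t × 1871.4 t/h = 9983.3 kW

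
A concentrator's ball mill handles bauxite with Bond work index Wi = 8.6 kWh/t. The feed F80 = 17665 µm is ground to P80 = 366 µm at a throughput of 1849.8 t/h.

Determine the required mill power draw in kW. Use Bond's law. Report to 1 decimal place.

P = 7118.5 kW

W = 10 Wi (1/√P80 − 1/√F80)  [Bond]
W = 10·8.6·(1/√366 − 1/√17665) = 10·8.6·(0.044747) = 3.8482 kWh/t
Mill draw = 3.8482 × 1849.8 = 7118.5 kW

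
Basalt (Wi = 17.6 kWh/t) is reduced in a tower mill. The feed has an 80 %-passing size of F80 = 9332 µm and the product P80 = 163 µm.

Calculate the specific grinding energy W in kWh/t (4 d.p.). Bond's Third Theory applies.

W = 11.9635 kWh/t

W = 10 Wi (P80^-0.5 − F80^-0.5)
1/√163 = 0.078326;  1/√9332 = 0.010352
W = 10·17.6·(0.078326 − 0.010352) = 11.9635 kWh/t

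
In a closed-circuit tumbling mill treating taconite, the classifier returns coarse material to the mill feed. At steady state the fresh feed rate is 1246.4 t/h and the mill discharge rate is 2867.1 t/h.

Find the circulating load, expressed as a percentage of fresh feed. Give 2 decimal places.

CL = 130.03 %

Mill node: discharge = fresh + recycle.
R = M − F = 2867.1 − 1246.4 = 1620.7 t/h
CL = 100·R/F = 100·1620.7/1246.4 = 130.03 %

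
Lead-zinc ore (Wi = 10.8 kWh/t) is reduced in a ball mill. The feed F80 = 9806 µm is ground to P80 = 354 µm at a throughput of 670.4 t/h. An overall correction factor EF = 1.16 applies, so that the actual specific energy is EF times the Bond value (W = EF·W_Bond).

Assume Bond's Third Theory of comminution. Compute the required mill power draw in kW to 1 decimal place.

Bond:  W = 10 Wi (1/√P − 1/√F)
W = 10·10.8·(1/√354 − 1/√9806) = 10·10.8·(0.043051) = 4.6495 kWh/t
W_actual = 1.16 × 4.6495 = 5.3934 kWh/t
P = W·T = 5.3934·670.4 = 3615.8 kW

P = 3615.8 kW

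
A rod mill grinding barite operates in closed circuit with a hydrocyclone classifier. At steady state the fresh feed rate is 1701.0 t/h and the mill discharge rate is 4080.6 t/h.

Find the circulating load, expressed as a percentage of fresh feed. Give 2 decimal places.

CL = 139.89 %

Steady state: M = F + R.
R = M − F = 4080.6 − 1701.0 = 2379.6 t/h
CL = 100·R/F = 100·2379.6/1701.0 = 139.89 %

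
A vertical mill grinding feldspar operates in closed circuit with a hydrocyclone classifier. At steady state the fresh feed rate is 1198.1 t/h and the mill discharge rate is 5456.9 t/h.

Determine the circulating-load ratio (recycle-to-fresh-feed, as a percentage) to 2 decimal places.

CL = 355.46 %

Steady state: M = F + R.
R = M − F = 5456.9 − 1198.1 = 4258.8 t/h
CL = 100·R/F = 100·4258.8/1198.1 = 355.46 %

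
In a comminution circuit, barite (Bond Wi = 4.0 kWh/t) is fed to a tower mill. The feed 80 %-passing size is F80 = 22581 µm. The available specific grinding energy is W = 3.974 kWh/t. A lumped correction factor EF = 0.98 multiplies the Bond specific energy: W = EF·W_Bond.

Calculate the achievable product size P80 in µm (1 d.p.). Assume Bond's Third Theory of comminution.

P80 = 85.7 µm

W_Bond = 10·Wi·(1/√P₈₀ − 1/√F₈₀)
W_Bond = W / EF = 3.974 / 0.98 = 4.0551 kWh/t
1/√P80 = 1/√F80 + W_Bond/(10·Wi)
  = 4.0551/(10·4.0) + 1/√22581 = 0.101378 + 0.006655 = 0.108032
P80 = (1/0.108032)² = 9.2565² = 85.68 µm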